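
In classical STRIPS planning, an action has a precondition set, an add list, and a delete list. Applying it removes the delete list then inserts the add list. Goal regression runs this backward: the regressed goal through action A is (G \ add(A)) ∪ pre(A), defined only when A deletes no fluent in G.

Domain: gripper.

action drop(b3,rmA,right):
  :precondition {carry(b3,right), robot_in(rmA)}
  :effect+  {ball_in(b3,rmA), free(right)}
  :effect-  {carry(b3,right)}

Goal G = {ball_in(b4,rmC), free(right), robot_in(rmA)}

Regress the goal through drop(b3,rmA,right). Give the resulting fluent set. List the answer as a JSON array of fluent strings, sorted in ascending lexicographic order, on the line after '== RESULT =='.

Regress:
  G ∩ del = {}  (empty — regression defined)
  G \ add = {ball_in(b4,rmC), free(right), robot_in(rmA)} \ {ball_in(b3,rmA), free(right)} = {ball_in(b4,rmC), robot_in(rmA)}
  ∪ pre   = {ball_in(b4,rmC), robot_in(rmA)} ∪ {carry(b3,right), robot_in(rmA)}
          = {ball_in(b4,rmC), carry(b3,right), robot_in(rmA)}

== RESULT ==
["ball_in(b4,rmC)", "carry(b3,right)", "robot_in(rmA)"]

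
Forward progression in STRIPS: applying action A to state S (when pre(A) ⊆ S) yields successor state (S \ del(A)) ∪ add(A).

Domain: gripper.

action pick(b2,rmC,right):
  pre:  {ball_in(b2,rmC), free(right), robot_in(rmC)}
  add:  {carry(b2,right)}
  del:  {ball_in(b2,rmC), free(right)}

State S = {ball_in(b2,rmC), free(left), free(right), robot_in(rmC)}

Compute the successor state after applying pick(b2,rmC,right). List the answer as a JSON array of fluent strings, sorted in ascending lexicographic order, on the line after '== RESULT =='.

Compute (S \ del) ∪ add:
  pre ⊆ S: {ball_in(b2,rmC), free(right), robot_in(rmC)} ⊆ S  — applicable
  S \ del = {free(left), robot_in(rmC)}
  ∪ add   = {carry(b2,right), free(left), robot_in(rmC)}

== RESULT ==
["carry(b2,right)", "free(left)", "robot_in(rmC)"]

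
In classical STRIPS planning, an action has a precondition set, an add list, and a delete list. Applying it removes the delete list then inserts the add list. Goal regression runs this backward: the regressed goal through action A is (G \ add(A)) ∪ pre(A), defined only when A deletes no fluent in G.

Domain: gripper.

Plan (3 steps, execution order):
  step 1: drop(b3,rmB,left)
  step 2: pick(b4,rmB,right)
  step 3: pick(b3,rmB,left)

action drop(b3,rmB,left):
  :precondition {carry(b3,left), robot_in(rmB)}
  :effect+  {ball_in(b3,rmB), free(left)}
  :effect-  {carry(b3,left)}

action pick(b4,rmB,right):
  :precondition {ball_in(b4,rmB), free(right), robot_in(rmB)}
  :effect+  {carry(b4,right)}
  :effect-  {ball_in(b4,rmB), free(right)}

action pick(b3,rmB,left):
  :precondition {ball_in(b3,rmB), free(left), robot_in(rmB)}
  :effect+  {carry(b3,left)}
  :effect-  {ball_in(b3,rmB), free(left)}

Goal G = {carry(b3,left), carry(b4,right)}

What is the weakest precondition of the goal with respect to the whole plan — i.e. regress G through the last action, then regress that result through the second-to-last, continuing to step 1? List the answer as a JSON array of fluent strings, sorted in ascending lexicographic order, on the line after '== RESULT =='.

Work backward from the goal:
  through step 3 (pick(b3,rmB,left)): drop {carry(b3,left)}, keep {carry(b4,right)}, require {ball_in(b3,rmB), free(left), robot_in(rmB)}
    → {ball_in(b3,rmB), carry(b4,right), free(left), robot_in(rmB)}
  through step 2 (pick(b4,rmB,right)): drop {carry(b4,right)}, keep {ball_in(b3,rmB), free(left), robot_in(rmB)}, require {ball_in(b4,rmB), free(right), robot_in(rmB)}
    → {ball_in(b3,rmB), ball_in(b4,rmB), free(left), free(right), robot_in(rmB)}
  through step 1 (drop(b3,rmB,left)): drop {ball_in(b3,rmB), free(left)}, keep {ball_in(b4,rmB), free(right), robot_in(rmB)}, require {carry(b3,left), robot_in(rmB)}
    → {ball_in(b4,rmB), carry(b3,left), free(right), robot_in(rmB)}

== RESULT ==
["ball_in(b4,rmB)", "carry(b3,left)", "free(right)", "robot_in(rmB)"]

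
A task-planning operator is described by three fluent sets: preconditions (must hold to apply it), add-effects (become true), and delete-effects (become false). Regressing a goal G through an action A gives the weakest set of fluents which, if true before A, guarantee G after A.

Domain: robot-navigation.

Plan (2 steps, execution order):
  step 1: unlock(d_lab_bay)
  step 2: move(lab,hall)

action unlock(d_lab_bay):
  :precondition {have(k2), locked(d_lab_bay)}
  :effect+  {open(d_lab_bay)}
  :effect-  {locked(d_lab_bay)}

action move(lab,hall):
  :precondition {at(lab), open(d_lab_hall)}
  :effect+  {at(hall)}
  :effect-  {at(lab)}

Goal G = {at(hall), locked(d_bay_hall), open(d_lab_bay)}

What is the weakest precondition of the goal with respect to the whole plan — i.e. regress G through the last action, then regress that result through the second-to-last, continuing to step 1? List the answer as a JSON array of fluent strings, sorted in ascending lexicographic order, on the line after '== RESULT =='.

Regress step by step:
  through step 2 (move(lab,hall)): drop {at(hall)}, keep {locked(d_bay_hall), open(d_lab_bay)}, require {at(lab), open(d_lab_hall)}
    → {at(lab), locked(d_bay_hall), open(d_lab_bay), open(d_lab_hall)}
  through step 1 (unlock(d_lab_bay)): drop {open(d_lab_bay)}, keep {at(lab), locked(d_bay_hall), open(d_lab_hall)}, require {have(k2), locked(d_lab_bay)}
    → {at(lab), have(k2), locked(d_bay_hall), locked(d_lab_bay), open(d_lab_hall)}

== RESULT ==
["at(lab)", "have(k2)", "locked(d_bay_hall)", "locked(d_lab_bay)", "open(d_lab_hall)"]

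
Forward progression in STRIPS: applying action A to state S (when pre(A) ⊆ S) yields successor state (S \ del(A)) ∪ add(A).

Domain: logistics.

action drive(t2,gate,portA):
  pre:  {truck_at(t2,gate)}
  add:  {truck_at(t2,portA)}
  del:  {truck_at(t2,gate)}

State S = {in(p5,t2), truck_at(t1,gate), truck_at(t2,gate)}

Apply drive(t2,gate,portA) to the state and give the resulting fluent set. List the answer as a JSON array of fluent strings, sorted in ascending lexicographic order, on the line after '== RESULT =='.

Progress:
  pre ⊆ S: {truck_at(t2,gate)} ⊆ S  — applicable
  S \ del = {in(p5,t2), truck_at(t1,gate)}
  ∪ add   = {in(p5,t2), truck_at(t1,gate), truck_at(t2,portA)}

== RESULT ==
["in(p5,t2)", "truck_at(t1,gate)", "truck_at(t2,portA)"]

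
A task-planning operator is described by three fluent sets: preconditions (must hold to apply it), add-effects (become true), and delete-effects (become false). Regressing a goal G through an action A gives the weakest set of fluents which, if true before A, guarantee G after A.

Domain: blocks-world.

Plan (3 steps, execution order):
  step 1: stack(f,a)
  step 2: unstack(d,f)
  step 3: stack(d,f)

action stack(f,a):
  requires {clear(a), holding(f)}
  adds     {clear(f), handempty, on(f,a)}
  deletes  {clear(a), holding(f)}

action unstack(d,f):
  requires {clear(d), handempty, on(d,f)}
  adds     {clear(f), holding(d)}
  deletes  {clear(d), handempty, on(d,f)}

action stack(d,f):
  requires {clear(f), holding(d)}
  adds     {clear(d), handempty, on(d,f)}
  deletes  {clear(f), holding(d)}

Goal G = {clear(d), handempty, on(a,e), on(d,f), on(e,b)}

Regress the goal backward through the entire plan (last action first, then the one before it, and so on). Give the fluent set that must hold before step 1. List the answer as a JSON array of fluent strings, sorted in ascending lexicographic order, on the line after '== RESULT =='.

Regress step by step:
  through step 3 (stack(d,f)): drop {clear(d), handempty, on(d,f)}, keep {on(a,e), on(e,b)}, require {clear(f), holding(d)}
    → {clear(f), holding(d), on(a,e), on(e,b)}
  through step 2 (unstack(d,f)): drop {clear(f), holding(d)}, keep {on(a,e), on(e,b)}, require {clear(d), handempty, on(d,f)}
    → {clear(d), handempty, on(a,e), on(d,f), on(e,b)}
  through step 1 (stack(f,a)): drop {handempty}, keep {clear(d), on(a,e), on(d,f), on(e,b)}, require {clear(a), holding(f)}
    → {clear(a), clear(d), holding(f), on(a,e), on(d,f), on(e,b)}

== RESULT ==
["clear(a)", "clear(d)", "holding(f)", "on(a,e)", "on(d,f)", "on(e,b)"]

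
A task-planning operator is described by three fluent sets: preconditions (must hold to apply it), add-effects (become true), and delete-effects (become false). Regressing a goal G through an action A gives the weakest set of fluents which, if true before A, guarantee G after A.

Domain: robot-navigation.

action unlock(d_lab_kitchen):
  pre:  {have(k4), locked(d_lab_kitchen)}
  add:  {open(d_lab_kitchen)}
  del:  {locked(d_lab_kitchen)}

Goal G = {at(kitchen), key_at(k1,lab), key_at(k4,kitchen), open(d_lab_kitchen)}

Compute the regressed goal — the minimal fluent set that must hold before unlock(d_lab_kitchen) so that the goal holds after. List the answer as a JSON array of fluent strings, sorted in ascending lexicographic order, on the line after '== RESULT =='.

Compute (G \ add) ∪ pre:
  G ∩ del = {}  (empty — regression defined)
  G \ add = {at(kitchen), key_at(k1,lab), key_at(k4,kitchen), open(d_lab_kitchen)} \ {open(d_lab_kitchen)} = {at(kitchen), key_at(k1,lab), key_at(k4,kitchen)}
  ∪ pre   = {at(kitchen), key_at(k1,lab), key_at(k4,kitchen)} ∪ {have(k4), locked(d_lab_kitchen)}
          = {at(kitchen), have(k4), key_at(k1,lab), key_at(k4,kitchen), locked(d_lab_kitchen)}

== RESULT ==
["at(kitchen)", "have(k4)", "key_at(k1,lab)", "key_at(k4,kitchen)", "locked(d_lab_kitchen)"]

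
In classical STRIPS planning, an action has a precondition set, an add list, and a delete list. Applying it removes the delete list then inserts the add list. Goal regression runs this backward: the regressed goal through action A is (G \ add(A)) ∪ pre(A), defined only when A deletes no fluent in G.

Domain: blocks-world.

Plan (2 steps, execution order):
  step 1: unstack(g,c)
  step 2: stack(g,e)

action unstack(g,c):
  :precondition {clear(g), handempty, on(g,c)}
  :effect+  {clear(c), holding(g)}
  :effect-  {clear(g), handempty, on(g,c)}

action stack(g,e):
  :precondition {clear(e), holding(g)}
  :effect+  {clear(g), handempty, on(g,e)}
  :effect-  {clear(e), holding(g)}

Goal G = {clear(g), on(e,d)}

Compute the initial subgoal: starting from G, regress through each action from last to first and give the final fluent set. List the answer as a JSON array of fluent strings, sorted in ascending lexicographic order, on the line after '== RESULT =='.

Work backward from the goal:
  through step 2 (stack(g,e)): drop {clear(g)}, keep {on(e,d)}, require {clear(e), holding(g)}
    → {clear(e), holding(g), on(e,d)}
  through step 1 (unstack(g,c)): drop {holding(g)}, keep {clear(e), on(e,d)}, require {clear(g), handempty, on(g,c)}
    → {clear(e), clear(g), handempty, on(e,d), on(g,c)}

== RESULT ==
["clear(e)", "clear(g)", "handempty", "on(e,d)", "on(g,c)"]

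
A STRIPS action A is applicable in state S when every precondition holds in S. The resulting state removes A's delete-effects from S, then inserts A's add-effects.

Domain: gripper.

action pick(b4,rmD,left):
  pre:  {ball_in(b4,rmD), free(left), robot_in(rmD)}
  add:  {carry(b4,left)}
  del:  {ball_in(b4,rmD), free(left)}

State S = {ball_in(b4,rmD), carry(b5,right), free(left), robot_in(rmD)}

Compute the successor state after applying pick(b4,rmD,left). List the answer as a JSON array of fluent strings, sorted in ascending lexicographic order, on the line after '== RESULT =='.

Progress:
  pre ⊆ S: {ball_in(b4,rmD), free(left), robot_in(rmD)} ⊆ S  — applicable
  S \ del = {carry(b5,right), robot_in(rmD)}
  ∪ add   = {carry(b4,left), carry(b5,right), robot_in(rmD)}

== RESULT ==
["carry(b4,left)", "carry(b5,right)", "robot_in(rmD)"]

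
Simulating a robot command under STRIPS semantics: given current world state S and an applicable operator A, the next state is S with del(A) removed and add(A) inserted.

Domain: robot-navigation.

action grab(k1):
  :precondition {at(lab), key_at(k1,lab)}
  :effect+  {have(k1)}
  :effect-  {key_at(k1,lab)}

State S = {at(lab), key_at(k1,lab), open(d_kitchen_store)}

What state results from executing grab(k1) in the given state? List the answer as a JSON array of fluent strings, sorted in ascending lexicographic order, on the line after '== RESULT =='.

Compute (S \ del) ∪ add:
  pre ⊆ S: {at(lab), key_at(k1,lab)} ⊆ S  — applicable
  S \ del = {at(lab), open(d_kitchen_store)}
  ∪ add   = {at(lab), have(k1), open(d_kitchen_store)}

== RESULT ==
["at(lab)", "have(k1)", "open(d_kitchen_store)"]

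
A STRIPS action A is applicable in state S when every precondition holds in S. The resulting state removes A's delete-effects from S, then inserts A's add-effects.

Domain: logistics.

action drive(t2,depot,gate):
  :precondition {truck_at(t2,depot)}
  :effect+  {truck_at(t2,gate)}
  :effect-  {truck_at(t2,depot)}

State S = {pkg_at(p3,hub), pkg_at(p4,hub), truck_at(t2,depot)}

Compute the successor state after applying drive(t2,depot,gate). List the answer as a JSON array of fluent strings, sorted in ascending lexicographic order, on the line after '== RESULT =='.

Compute (S \ del) ∪ add:
  pre ⊆ S: {truck_at(t2,depot)} ⊆ S  — applicable
  S \ del = {pkg_at(p3,hub), pkg_at(p4,hub)}
  ∪ add   = {pkg_at(p3,hub), pkg_at(p4,hub), truck_at(t2,gate)}

== RESULT ==
["pkg_at(p3,hub)", "pkg_at(p4,hub)", "truck_at(t2,gate)"]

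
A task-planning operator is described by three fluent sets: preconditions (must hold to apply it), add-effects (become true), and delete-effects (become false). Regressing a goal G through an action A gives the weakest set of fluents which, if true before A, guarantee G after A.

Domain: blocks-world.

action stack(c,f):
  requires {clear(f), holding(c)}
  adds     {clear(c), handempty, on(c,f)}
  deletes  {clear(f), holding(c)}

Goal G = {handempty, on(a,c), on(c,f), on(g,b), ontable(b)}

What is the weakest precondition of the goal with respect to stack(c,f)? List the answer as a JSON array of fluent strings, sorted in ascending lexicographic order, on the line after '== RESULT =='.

Regress:
  G ∩ del = {}  (empty — regression defined)
  G \ add = {handempty, on(a,c), on(c,f), on(g,b), ontable(b)} \ {clear(c), handempty, on(c,f)} = {on(a,c), on(g,b), ontable(b)}
  ∪ pre   = {on(a,c), on(g,b), ontable(b)} ∪ {clear(f), holding(c)}
          = {clear(f), holding(c), on(a,c), on(g,b), ontable(b)}

== RESULT ==
["clear(f)", "holding(c)", "on(a,c)", "on(g,b)", "ontable(b)"]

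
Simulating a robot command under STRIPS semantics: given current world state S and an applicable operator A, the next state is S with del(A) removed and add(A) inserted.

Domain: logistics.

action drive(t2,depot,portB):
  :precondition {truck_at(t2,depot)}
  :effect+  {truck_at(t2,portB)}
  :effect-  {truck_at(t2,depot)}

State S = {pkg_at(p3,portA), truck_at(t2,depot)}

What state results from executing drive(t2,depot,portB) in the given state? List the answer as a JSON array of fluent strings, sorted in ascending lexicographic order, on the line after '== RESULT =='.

Compute (S \ del) ∪ add:
  pre ⊆ S: {truck_at(t2,depot)} ⊆ S  — applicable
  S \ del = {pkg_at(p3,portA)}
  ∪ add   = {pkg_at(p3,portA), truck_at(t2,portB)}

== RESULT ==
["pkg_at(p3,portA)", "truck_at(t2,portB)"]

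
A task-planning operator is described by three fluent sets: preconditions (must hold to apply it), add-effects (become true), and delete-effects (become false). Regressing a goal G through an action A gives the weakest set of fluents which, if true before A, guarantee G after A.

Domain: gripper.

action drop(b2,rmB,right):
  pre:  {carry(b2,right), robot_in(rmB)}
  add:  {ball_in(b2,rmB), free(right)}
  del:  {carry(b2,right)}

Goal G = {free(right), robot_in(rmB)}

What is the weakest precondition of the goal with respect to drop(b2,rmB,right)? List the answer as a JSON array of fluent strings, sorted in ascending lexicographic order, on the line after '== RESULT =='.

Regress:
  G ∩ del = {}  (empty — regression defined)
  G \ add = {free(right), robot_in(rmB)} \ {ball_in(b2,rmB), free(right)} = {robot_in(rmB)}
  ∪ pre   = {robot_in(rmB)} ∪ {carry(b2,right), robot_in(rmB)}
          = {carry(b2,right), robot_in(rmB)}

== RESULT ==
["carry(b2,right)", "robot_in(rmB)"]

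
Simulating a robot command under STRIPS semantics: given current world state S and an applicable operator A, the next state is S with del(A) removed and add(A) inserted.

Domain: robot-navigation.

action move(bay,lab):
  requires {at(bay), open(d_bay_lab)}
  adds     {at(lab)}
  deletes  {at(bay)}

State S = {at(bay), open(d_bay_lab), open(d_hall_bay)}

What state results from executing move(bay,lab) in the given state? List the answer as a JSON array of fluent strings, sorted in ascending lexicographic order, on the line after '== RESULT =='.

Compute (S \ del) ∪ add:
  pre ⊆ S: {at(bay), open(d_bay_lab)} ⊆ S  — applicable
  S \ del = {open(d_bay_lab), open(d_hall_bay)}
  ∪ add   = {at(lab), open(d_bay_lab), open(d_hall_bay)}

== RESULT ==
["at(lab)", "open(d_bay_lab)", "open(d_hall_bay)"]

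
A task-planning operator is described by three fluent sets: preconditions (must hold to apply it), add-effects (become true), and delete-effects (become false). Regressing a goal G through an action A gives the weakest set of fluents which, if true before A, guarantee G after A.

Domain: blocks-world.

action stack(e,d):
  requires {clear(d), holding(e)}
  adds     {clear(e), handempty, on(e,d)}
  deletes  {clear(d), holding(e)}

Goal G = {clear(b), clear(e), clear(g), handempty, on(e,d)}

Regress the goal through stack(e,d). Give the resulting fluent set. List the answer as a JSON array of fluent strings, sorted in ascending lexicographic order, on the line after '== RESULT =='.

Regress:
  G ∩ del = {}  (empty — regression defined)
  G \ add = {clear(b), clear(e), clear(g), handempty, on(e,d)} \ {clear(e), handempty, on(e,d)} = {clear(b), clear(g)}
  ∪ pre   = {clear(b), clear(g)} ∪ {clear(d), holding(e)}
          = {clear(b), clear(d), clear(g), holding(e)}

== RESULT ==
["clear(b)", "clear(d)", "clear(g)", "holding(e)"]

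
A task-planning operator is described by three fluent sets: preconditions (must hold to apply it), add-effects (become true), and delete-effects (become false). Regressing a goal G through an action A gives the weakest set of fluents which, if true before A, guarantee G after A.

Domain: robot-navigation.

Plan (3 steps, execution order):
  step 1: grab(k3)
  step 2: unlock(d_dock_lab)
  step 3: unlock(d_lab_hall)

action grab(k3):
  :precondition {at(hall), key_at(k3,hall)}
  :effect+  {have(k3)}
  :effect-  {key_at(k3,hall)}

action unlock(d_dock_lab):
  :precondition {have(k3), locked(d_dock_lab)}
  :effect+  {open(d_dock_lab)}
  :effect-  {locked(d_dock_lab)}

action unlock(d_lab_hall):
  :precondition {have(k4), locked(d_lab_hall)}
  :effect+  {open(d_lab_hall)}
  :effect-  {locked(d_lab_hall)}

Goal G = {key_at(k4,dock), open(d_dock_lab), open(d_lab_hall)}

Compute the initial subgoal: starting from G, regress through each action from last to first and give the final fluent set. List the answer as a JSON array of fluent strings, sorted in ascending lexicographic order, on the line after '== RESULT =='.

Work backward from the goal:
  through step 3 (unlock(d_lab_hall)): drop {open(d_lab_hall)}, keep {key_at(k4,dock), open(d_dock_lab)}, require {have(k4), locked(d_lab_hall)}
    → {have(k4), key_at(k4,dock), locked(d_lab_hall), open(d_dock_lab)}
  through step 2 (unlock(d_dock_lab)): drop {open(d_dock_lab)}, keep {have(k4), key_at(k4,dock), locked(d_lab_hall)}, require {have(k3), locked(d_dock_lab)}
    → {have(k3), have(k4), key_at(k4,dock), locked(d_dock_lab), locked(d_lab_hall)}
  through step 1 (grab(k3)): drop {have(k3)}, keep {have(k4), key_at(k4,dock), locked(d_dock_lab), locked(d_lab_hall)}, require {at(hall), key_at(k3,hall)}
    → {at(hall), have(k4), key_at(k3,hall), key_at(k4,dock), locked(d_dock_lab), locked(d_lab_hall)}

== RESULT ==
["at(hall)", "have(k4)", "key_at(k3,hall)", "key_at(k4,dock)", "locked(d_dock_lab)", "locked(d_lab_hall)"]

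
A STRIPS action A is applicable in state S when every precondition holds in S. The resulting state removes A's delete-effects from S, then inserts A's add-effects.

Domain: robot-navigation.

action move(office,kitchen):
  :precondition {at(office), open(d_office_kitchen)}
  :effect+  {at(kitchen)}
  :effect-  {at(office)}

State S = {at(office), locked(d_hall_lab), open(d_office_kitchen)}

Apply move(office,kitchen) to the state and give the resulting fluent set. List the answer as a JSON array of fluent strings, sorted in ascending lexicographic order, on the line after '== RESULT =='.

Compute (S \ del) ∪ add:
  pre ⊆ S: {at(office), open(d_office_kitchen)} ⊆ S  — applicable
  S \ del = {locked(d_hall_lab), open(d_office_kitchen)}
  ∪ add   = {at(kitchen), locked(d_hall_lab), open(d_office_kitchen)}

== RESULT ==
["at(kitchen)", "locked(d_hall_lab)", "open(d_office_kitchen)"]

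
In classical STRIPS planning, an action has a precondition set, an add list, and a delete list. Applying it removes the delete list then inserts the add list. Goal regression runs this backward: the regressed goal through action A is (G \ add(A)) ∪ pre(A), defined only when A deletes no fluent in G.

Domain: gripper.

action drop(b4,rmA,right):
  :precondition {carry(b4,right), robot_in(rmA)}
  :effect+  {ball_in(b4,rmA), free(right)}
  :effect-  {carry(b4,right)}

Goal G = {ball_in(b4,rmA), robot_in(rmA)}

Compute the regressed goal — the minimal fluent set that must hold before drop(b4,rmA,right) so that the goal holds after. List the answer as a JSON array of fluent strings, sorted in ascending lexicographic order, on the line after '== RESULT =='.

Regress:
  G ∩ del = {}  (empty — regression defined)
  G \ add = {ball_in(b4,rmA), robot_in(rmA)} \ {ball_in(b4,rmA), free(right)} = {robot_in(rmA)}
  ∪ pre   = {robot_in(rmA)} ∪ {carry(b4,right), robot_in(rmA)}
          = {carry(b4,right), robot_in(rmA)}

== RESULT ==
["carry(b4,right)", "robot_in(rmA)"]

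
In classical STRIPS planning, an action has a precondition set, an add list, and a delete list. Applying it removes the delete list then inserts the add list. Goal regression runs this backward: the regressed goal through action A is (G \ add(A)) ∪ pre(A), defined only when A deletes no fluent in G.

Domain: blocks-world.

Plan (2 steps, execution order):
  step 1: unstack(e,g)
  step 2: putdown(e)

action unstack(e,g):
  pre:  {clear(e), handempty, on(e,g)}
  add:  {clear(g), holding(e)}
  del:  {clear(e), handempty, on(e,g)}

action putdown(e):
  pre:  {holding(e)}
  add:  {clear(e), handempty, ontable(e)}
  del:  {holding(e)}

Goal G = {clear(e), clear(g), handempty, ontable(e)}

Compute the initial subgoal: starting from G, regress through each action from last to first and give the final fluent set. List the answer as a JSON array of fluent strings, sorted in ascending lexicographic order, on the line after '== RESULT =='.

Regress step by step:
  through step 2 (putdown(e)): drop {clear(e), handempty, ontable(e)}, keep {clear(g)}, require {holding(e)}
    → {clear(g), holding(e)}
  through step 1 (unstack(e,g)): drop {clear(g), holding(e)}, keep {}, require {clear(e), handempty, on(e,g)}
    → {clear(e), handempty, on(e,g)}

== RESULT ==
["clear(e)", "handempty", "on(e,g)"]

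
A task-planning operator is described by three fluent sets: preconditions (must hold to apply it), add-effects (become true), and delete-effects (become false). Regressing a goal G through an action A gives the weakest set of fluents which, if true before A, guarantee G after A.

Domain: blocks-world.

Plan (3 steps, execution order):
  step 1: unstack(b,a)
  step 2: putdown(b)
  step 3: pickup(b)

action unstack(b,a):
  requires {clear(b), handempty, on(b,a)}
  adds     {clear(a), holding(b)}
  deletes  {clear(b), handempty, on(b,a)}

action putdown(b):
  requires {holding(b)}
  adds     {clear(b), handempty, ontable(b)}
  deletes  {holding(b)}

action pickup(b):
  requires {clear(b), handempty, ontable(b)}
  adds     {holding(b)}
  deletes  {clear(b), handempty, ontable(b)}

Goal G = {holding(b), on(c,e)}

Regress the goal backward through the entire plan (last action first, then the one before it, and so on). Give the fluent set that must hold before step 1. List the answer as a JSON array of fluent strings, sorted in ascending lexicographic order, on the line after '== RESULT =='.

Work backward from the goal:
  through step 3 (pickup(b)): drop {holding(b)}, keep {on(c,e)}, require {clear(b), handempty, ontable(b)}
    → {clear(b), handempty, on(c,e), ontable(b)}
  through step 2 (putdown(b)): drop {clear(b), handempty, ontable(b)}, keep {on(c,e)}, require {holding(b)}
    → {holding(b), on(c,e)}
  through step 1 (unstack(b,a)): drop {holding(b)}, keep {on(c,e)}, require {clear(b), handempty, on(b,a)}
    → {clear(b), handempty, on(b,a), on(c,e)}

== RESULT ==
["clear(b)", "handempty", "on(b,a)", "on(c,e)"]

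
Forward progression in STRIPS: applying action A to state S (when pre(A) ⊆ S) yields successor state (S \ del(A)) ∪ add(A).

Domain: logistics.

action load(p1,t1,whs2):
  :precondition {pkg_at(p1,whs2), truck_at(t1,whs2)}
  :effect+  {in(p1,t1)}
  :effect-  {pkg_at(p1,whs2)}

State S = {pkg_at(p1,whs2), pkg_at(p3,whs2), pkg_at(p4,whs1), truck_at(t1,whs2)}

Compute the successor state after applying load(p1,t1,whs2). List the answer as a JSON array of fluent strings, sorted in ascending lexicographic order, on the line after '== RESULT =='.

Progress:
  pre ⊆ S: {pkg_at(p1,whs2), truck_at(t1,whs2)} ⊆ S  — applicable
  S \ del = {pkg_at(p3,whs2), pkg_at(p4,whs1), truck_at(t1,whs2)}
  ∪ add   = {in(p1,t1), pkg_at(p3,whs2), pkg_at(p4,whs1), truck_at(t1,whs2)}

== RESULT ==
["in(p1,t1)", "pkg_at(p3,whs2)", "pkg_at(p4,whs1)", "truck_at(t1,whs2)"]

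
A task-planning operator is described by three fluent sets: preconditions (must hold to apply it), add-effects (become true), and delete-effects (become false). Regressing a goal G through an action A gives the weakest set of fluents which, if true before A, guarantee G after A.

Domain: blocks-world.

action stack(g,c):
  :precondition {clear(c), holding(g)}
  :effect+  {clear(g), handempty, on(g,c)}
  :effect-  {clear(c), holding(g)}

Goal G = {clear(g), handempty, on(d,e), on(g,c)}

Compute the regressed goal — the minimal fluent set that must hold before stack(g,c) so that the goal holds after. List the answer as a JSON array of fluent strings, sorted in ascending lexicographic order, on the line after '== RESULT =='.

Regress:
  G ∩ del = {}  (empty — regression defined)
  G \ add = {clear(g), handempty, on(d,e), on(g,c)} \ {clear(g), handempty, on(g,c)} = {on(d,e)}
  ∪ pre   = {on(d,e)} ∪ {clear(c), holding(g)}
          = {clear(c), holding(g), on(d,e)}

== RESULT ==
["clear(c)", "holding(g)", "on(d,e)"]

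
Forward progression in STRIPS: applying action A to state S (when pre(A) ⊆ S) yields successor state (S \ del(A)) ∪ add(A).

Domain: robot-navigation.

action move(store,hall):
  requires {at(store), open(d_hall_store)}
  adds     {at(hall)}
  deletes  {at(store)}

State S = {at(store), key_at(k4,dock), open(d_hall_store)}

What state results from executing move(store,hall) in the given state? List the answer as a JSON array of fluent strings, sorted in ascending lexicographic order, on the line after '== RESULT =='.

Progress:
  pre ⊆ S: {at(store), open(d_hall_store)} ⊆ S  — applicable
  S \ del = {key_at(k4,dock), open(d_hall_store)}
  ∪ add   = {at(hall), key_at(k4,dock), open(d_hall_store)}

== RESULT ==
["at(hall)", "key_at(k4,dock)", "open(d_hall_store)"]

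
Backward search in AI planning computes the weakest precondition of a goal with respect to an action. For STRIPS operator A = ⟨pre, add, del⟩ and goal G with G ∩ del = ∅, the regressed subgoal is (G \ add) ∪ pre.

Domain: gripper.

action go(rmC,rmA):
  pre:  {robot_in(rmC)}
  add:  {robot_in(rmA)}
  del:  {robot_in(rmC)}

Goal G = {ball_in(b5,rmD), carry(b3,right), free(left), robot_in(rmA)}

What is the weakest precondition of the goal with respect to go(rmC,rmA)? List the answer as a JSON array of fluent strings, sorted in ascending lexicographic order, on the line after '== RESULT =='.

Regress:
  G ∩ del = {}  (empty — regression defined)
  G \ add = {ball_in(b5,rmD), carry(b3,right), free(left), robot_in(rmA)} \ {robot_in(rmA)} = {ball_in(b5,rmD), carry(b3,right), free(left)}
  ∪ pre   = {ball_in(b5,rmD), carry(b3,right), free(left)} ∪ {robot_in(rmC)}
          = {ball_in(b5,rmD), carry(b3,right), free(left), robot_in(rmC)}

== RESULT ==
["ball_in(b5,rmD)", "carry(b3,right)", "free(left)", "robot_in(rmC)"]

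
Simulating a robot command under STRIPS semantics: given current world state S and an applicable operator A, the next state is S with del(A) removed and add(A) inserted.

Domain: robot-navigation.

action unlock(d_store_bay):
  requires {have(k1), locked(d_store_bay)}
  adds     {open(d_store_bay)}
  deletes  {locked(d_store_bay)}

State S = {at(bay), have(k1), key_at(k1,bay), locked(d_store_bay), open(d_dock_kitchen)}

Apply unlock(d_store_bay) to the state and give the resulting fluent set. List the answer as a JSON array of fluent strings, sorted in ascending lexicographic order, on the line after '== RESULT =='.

Progress:
  pre ⊆ S: {have(k1), locked(d_store_bay)} ⊆ S  — applicable
  S \ del = {at(bay), have(k1), key_at(k1,bay), open(d_dock_kitchen)}
  ∪ add   = {at(bay), have(k1), key_at(k1,bay), open(d_dock_kitchen), open(d_store_bay)}

== RESULT ==
["at(bay)", "have(k1)", "key_at(k1,bay)", "open(d_dock_kitchen)", "open(d_store_bay)"]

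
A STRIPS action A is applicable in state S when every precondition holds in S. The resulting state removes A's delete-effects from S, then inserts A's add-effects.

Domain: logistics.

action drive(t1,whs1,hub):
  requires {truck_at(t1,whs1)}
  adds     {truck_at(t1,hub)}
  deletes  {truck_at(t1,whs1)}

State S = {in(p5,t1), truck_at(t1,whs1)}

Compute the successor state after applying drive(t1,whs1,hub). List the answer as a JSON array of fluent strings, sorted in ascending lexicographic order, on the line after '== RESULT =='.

Progress:
  pre ⊆ S: {truck_at(t1,whs1)} ⊆ S  — applicable
  S \ del = {in(p5,t1)}
  ∪ add   = {in(p5,t1), truck_at(t1,hub)}

== RESULT ==
["in(p5,t1)", "truck_at(t1,hub)"]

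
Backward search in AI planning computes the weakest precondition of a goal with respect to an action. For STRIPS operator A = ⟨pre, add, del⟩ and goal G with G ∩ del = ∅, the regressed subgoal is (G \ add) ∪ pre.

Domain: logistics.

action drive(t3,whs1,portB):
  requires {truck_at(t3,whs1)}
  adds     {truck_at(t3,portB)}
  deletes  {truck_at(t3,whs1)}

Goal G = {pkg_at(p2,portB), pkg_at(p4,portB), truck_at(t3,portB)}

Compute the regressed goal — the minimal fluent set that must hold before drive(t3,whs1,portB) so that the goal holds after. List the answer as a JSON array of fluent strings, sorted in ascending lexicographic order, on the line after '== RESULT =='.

Regress:
  G ∩ del = {}  (empty — regression defined)
  G \ add = {pkg_at(p2,portB), pkg_at(p4,portB), truck_at(t3,portB)} \ {truck_at(t3,portB)} = {pkg_at(p2,portB), pkg_at(p4,portB)}
  ∪ pre   = {pkg_at(p2,portB), pkg_at(p4,portB)} ∪ {truck_at(t3,whs1)}
          = {pkg_at(p2,portB), pkg_at(p4,portB), truck_at(t3,whs1)}

== RESULT ==
["pkg_at(p2,portB)", "pkg_at(p4,portB)", "truck_at(t3,whs1)"]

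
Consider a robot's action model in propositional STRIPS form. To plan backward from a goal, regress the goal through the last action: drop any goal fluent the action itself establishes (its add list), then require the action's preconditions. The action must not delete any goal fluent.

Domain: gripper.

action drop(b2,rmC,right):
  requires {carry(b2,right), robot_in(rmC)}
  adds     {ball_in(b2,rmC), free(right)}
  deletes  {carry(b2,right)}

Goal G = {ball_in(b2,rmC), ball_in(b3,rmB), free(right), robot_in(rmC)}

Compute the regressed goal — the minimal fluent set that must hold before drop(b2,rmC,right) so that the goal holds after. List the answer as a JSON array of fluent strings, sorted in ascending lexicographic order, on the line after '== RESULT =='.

Regress:
  G ∩ del = {}  (empty — regression defined)
  G \ add = {ball_in(b2,rmC), ball_in(b3,rmB), free(right), robot_in(rmC)} \ {ball_in(b2,rmC), free(right)} = {ball_in(b3,rmB), robot_in(rmC)}
  ∪ pre   = {ball_in(b3,rmB), robot_in(rmC)} ∪ {carry(b2,right), robot_in(rmC)}
          = {ball_in(b3,rmB), carry(b2,right), robot_in(rmC)}

== RESULT ==
["ball_in(b3,rmB)", "carry(b2,right)", "robot_in(rmC)"]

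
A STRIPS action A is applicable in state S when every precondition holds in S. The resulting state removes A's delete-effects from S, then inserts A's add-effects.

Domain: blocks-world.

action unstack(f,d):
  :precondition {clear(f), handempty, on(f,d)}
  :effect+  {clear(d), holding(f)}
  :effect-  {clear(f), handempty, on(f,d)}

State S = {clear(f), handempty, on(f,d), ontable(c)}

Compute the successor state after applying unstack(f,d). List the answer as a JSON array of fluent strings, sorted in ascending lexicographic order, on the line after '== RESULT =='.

Compute (S \ del) ∪ add:
  pre ⊆ S: {clear(f), handempty, on(f,d)} ⊆ S  — applicable
  S \ del = {ontable(c)}
  ∪ add   = {clear(d), holding(f), ontable(c)}

== RESULT ==
["clear(d)", "holding(f)", "ontable(c)"]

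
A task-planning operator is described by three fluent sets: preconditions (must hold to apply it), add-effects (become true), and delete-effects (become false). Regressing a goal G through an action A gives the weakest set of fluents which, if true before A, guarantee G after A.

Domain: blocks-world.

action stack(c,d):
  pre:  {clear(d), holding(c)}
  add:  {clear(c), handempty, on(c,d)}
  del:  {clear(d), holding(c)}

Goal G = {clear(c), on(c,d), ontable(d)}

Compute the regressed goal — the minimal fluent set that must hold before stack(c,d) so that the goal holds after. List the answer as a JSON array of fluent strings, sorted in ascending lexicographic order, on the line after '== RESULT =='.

Compute (G \ add) ∪ pre:
  G ∩ del = {}  (empty — regression defined)
  G \ add = {clear(c), on(c,d), ontable(d)} \ {clear(c), handempty, on(c,d)} = {ontable(d)}
  ∪ pre   = {ontable(d)} ∪ {clear(d), holding(c)}
          = {clear(d), holding(c), ontable(d)}

== RESULT ==
["clear(d)", "holding(c)", "ontable(d)"]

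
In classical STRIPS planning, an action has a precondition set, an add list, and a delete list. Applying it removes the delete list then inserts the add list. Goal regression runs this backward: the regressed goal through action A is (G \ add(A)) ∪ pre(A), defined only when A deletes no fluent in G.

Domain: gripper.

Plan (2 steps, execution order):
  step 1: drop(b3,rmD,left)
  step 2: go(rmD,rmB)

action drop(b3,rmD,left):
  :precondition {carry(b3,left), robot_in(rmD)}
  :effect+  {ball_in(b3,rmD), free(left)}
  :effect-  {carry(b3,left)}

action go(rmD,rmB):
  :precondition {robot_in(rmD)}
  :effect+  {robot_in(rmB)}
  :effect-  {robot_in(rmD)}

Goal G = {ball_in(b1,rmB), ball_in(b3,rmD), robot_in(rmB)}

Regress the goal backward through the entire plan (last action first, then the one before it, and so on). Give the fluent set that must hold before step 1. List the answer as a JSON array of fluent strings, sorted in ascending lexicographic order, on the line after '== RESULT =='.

Regress step by step:
  through step 2 (go(rmD,rmB)): drop {robot_in(rmB)}, keep {ball_in(b1,rmB), ball_in(b3,rmD)}, require {robot_in(rmD)}
    → {ball_in(b1,rmB), ball_in(b3,rmD), robot_in(rmD)}
  through step 1 (drop(b3,rmD,left)): drop {ball_in(b3,rmD)}, keep {ball_in(b1,rmB), robot_in(rmD)}, require {carry(b3,left), robot_in(rmD)}
    → {ball_in(b1,rmB), carry(b3,left), robot_in(rmD)}

== RESULT ==
["ball_in(b1,rmB)", "carry(b3,left)", "robot_in(rmD)"]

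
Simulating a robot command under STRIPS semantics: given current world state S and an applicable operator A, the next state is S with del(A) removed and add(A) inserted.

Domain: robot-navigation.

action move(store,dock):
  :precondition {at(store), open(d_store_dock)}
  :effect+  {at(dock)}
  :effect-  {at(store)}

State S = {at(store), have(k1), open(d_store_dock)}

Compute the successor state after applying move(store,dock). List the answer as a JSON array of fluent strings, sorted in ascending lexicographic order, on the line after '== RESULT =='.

Progress:
  pre ⊆ S: {at(store), open(d_store_dock)} ⊆ S  — applicable
  S \ del = {have(k1), open(d_store_dock)}
  ∪ add   = {at(dock), have(k1), open(d_store_dock)}

== RESULT ==
["at(dock)", "have(k1)", "open(d_store_dock)"]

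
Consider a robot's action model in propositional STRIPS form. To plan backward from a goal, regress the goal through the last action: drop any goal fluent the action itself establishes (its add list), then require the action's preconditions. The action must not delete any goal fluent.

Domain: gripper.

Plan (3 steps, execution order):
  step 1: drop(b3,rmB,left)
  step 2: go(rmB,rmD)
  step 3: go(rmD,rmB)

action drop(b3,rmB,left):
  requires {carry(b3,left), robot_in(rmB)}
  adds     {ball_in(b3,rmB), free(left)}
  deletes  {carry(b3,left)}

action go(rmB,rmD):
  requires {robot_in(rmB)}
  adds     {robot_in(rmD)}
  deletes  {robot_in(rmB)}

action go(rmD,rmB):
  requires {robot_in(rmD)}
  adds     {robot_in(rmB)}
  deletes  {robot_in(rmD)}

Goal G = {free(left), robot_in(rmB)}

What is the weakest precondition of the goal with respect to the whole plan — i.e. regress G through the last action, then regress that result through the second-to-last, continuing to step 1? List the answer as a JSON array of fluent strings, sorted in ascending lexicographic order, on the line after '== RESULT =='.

Regress step by step:
  through step 3 (go(rmD,rmB)): drop {robot_in(rmB)}, keep {free(left)}, require {robot_in(rmD)}
    → {free(left), robot_in(rmD)}
  through step 2 (go(rmB,rmD)): drop {robot_in(rmD)}, keep {free(left)}, require {robot_in(rmB)}
    → {free(left), robot_in(rmB)}
  through step 1 (drop(b3,rmB,left)): drop {free(left)}, keep {robot_in(rmB)}, require {carry(b3,left), robot_in(rmB)}
    → {carry(b3,left), robot_in(rmB)}

== RESULT ==
["carry(b3,left)", "robot_in(rmB)"]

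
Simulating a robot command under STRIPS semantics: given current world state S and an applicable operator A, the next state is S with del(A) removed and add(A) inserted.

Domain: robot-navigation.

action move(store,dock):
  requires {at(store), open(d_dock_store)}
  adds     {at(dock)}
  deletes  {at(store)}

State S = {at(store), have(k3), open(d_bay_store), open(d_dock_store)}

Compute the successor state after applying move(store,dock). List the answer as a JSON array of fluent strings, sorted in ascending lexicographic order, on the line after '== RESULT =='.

Compute (S \ del) ∪ add:
  pre ⊆ S: {at(store), open(d_dock_store)} ⊆ S  — applicable
  S \ del = {have(k3), open(d_bay_store), open(d_dock_store)}
  ∪ add   = {at(dock), have(k3), open(d_bay_store), open(d_dock_store)}

== RESULT ==
["at(dock)", "have(k3)", "open(d_bay_store)", "open(d_dock_store)"]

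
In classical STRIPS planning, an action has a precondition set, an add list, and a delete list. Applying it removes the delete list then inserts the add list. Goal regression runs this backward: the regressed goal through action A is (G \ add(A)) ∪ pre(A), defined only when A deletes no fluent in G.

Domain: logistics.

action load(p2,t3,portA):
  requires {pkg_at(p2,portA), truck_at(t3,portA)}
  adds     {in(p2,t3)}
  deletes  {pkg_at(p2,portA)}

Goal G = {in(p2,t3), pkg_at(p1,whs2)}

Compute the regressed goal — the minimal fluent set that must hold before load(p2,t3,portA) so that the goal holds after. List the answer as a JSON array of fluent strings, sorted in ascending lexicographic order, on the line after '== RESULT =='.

Regress:
  G ∩ del = {}  (empty — regression defined)
  G \ add = {in(p2,t3), pkg_at(p1,whs2)} \ {in(p2,t3)} = {pkg_at(p1,whs2)}
  ∪ pre   = {pkg_at(p1,whs2)} ∪ {pkg_at(p2,portA), truck_at(t3,portA)}
          = {pkg_at(p1,whs2), pkg_at(p2,portA), truck_at(t3,portA)}

== RESULT ==
["pkg_at(p1,whs2)", "pkg_at(p2,portA)", "truck_at(t3,portA)"]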